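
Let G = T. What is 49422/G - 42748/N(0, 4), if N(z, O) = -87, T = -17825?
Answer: 757683386/1550775 ≈ 488.58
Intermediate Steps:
G = -17825
49422/G - 42748/N(0, 4) = 49422/(-17825) - 42748/(-87) = 49422*(-1/17825) - 42748*(-1/87) = -49422/17825 + 42748/87 = 757683386/1550775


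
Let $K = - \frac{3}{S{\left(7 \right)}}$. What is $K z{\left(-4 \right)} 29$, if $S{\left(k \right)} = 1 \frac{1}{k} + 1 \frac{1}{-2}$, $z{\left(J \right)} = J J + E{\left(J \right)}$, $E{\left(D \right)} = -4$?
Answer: $\frac{14616}{5} \approx 2923.2$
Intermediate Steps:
$z{\left(J \right)} = -4 + J^{2}$ ($z{\left(J \right)} = J J - 4 = J^{2} - 4 = -4 + J^{2}$)
$S{\left(k \right)} = - \frac{1}{2} + \frac{1}{k}$ ($S{\left(k \right)} = \frac{1}{k} + 1 \left(- \frac{1}{2}\right) = \frac{1}{k} - \frac{1}{2} = - \frac{1}{2} + \frac{1}{k}$)
$K = \frac{42}{5}$ ($K = - \frac{3}{\frac{1}{2} \cdot \frac{1}{7} \left(2 - 7\right)} = - \frac{3}{\frac{1}{2} \cdot \frac{1}{7} \left(-5\right)} = - \frac{3}{- \frac{5}{14}} = \left(-3\right) \left(- \frac{14}{5}\right) = \frac{42}{5} \approx 8.4$)
$K z{\left(-4 \right)} 29 = \frac{42 \left(-4 + \left(-4\right)^{2}\right)}{5} \cdot 29 = \frac{42 \left(-4 + 16\right)}{5} \cdot 29 = \frac{42}{5} \cdot 12 \cdot 29 = \frac{504}{5} \cdot 29 = \frac{14616}{5}$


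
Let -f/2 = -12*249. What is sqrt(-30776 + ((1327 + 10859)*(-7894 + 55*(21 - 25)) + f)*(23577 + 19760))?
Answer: 2*I*sqrt(1071195609653) ≈ 2.07e+6*I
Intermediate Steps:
f = 5976 (f = -(-24)*249 = -2*(-2988) = 5976)
sqrt(-30776 + ((1327 + 10859)*(-7894 + 55*(21 - 25)) + f)*(23577 + 19760)) = sqrt(-30776 + ((1327 + 10859)*(-7894 + 55*(21 - 25)) + 5976)*(23577 + 19760)) = sqrt(-30776 + (12186*(-7894 + 55*(-4)) + 5976)*43337) = sqrt(-30776 + (12186*(-7894 - 220) + 5976)*43337) = sqrt(-30776 + (12186*(-8114) + 5976)*43337) = sqrt(-30776 + (-98877204 + 5976)*43337) = sqrt(-30776 - 98871228*43337) = sqrt(-30776 - 4284782407836) = sqrt(-4284782438612) = 2*I*sqrt(1071195609653)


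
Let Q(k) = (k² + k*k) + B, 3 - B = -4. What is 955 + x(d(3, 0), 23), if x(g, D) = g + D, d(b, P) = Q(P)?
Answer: 985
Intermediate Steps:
B = 7 (B = 3 - 1*(-4) = 3 + 4 = 7)
Q(k) = 7 + 2*k² (Q(k) = (k² + k*k) + 7 = (k² + k²) + 7 = 2*k² + 7 = 7 + 2*k²)
d(b, P) = 7 + 2*P²
x(g, D) = D + g
955 + x(d(3, 0), 23) = 955 + (23 + (7 + 2*0²)) = 955 + (23 + (7 + 2*0)) = 955 + (23 + (7 + 0)) = 955 + (23 + 7) = 955 + 30 = 985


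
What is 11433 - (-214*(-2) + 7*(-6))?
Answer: 11047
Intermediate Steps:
11433 - (-214*(-2) + 7*(-6)) = 11433 - (-107*(-4) - 42) = 11433 - (428 - 42) = 11433 - 1*386 = 11433 - 386 = 11047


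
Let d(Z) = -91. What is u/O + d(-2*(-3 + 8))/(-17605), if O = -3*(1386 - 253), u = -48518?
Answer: 122066957/8548485 ≈ 14.279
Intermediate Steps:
O = -3399 (O = -3*1133 = -3399)
u/O + d(-2*(-3 + 8))/(-17605) = -48518/(-3399) - 91/(-17605) = -48518*(-1/3399) - 91*(-1/17605) = 48518/3399 + 13/2515 = 122066957/8548485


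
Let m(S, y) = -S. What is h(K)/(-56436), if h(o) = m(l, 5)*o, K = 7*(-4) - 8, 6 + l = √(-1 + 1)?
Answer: 18/4703 ≈ 0.0038273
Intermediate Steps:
l = -6 (l = -6 + √(-1 + 1) = -6 + √0 = -6 + 0 = -6)
K = -36 (K = -28 - 8 = -36)
h(o) = 6*o (h(o) = (-1*(-6))*o = 6*o)
h(K)/(-56436) = (6*(-36))/(-56436) = -216*(-1/56436) = 18/4703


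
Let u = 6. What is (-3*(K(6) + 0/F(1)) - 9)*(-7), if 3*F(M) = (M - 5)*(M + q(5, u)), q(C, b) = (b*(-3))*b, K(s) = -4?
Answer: -21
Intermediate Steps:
q(C, b) = -3*b² (q(C, b) = (-3*b)*b = -3*b²)
F(M) = (-108 + M)*(-5 + M)/3 (F(M) = ((M - 5)*(M - 3*6²))/3 = ((-5 + M)*(M - 3*36))/3 = ((-5 + M)*(M - 108))/3 = ((-5 + M)*(-108 + M))/3 = ((-108 + M)*(-5 + M))/3 = (-108 + M)*(-5 + M)/3)
(-3*(K(6) + 0/F(1)) - 9)*(-7) = (-3*(-4 + 0/(180 - 113/3*1 + (⅓)*1²)) - 9)*(-7) = (-3*(-4 + 0/(180 - 113/3 + (⅓)*1)) - 9)*(-7) = (-3*(-4 + 0/(180 - 113/3 + ⅓)) - 9)*(-7) = (-3*(-4 + 0/(428/3)) - 9)*(-7) = (-3*(-4 + 0*(3/428)) - 9)*(-7) = (-3*(-4 + 0) - 9)*(-7) = (-3*(-4) - 9)*(-7) = (12 - 9)*(-7) = 3*(-7) = -21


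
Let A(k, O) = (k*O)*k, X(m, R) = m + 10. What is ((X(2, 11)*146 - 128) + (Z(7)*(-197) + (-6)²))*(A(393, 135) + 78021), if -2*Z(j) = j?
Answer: 49171830282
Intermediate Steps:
Z(j) = -j/2
X(m, R) = 10 + m
A(k, O) = O*k² (A(k, O) = (O*k)*k = O*k²)
((X(2, 11)*146 - 128) + (Z(7)*(-197) + (-6)²))*(A(393, 135) + 78021) = (((10 + 2)*146 - 128) + (-½*7*(-197) + (-6)²))*(135*393² + 78021) = ((12*146 - 128) + (-7/2*(-197) + 36))*(135*154449 + 78021) = ((1752 - 128) + (1379/2 + 36))*(20850615 + 78021) = (1624 + 1451/2)*20928636 = (4699/2)*20928636 = 49171830282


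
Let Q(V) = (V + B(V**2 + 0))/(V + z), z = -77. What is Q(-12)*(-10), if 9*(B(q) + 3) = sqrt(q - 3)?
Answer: -150/89 + 10*sqrt(141)/801 ≈ -1.5371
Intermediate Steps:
B(q) = -3 + sqrt(-3 + q)/9 (B(q) = -3 + sqrt(q - 3)/9 = -3 + sqrt(-3 + q)/9)
Q(V) = (-3 + V + sqrt(-3 + V**2)/9)/(-77 + V) (Q(V) = (V + (-3 + sqrt(-3 + (V**2 + 0))/9))/(V - 77) = (V + (-3 + sqrt(-3 + V**2)/9))/(-77 + V) = (-3 + V + sqrt(-3 + V**2)/9)/(-77 + V))
Q(-12)*(-10) = ((-3 - 12 + sqrt(-3 + (-12)**2)/9)/(-77 - 12))*(-10) = ((-3 - 12 + sqrt(-3 + 144)/9)/(-89))*(-10) = -(-3 - 12 + sqrt(141)/9)/89*(-10) = -(-15 + sqrt(141)/9)/89*(-10) = (15/89 - sqrt(141)/801)*(-10) = -150/89 + 10*sqrt(141)/801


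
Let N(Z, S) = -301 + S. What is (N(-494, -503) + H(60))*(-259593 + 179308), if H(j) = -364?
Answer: 93772880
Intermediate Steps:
(N(-494, -503) + H(60))*(-259593 + 179308) = ((-301 - 503) - 364)*(-259593 + 179308) = (-804 - 364)*(-80285) = -1168*(-80285) = 93772880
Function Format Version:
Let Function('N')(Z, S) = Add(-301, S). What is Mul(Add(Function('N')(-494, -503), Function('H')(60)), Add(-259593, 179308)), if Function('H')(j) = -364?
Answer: 93772880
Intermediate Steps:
Mul(Add(Function('N')(-494, -503), Function('H')(60)), Add(-259593, 179308)) = Mul(Add(Add(-301, -503), -364), Add(-259593, 179308)) = Mul(Add(-804, -364), -80285) = Mul(-1168, -80285) = 93772880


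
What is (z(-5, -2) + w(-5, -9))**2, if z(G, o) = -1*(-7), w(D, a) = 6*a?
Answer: 2209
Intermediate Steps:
z(G, o) = 7
(z(-5, -2) + w(-5, -9))**2 = (7 + 6*(-9))**2 = (7 - 54)**2 = (-47)**2 = 2209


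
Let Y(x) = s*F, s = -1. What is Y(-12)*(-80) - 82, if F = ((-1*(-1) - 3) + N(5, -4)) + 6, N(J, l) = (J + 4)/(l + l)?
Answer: 148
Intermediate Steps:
N(J, l) = (4 + J)/(2*l) (N(J, l) = (4 + J)/((2*l)) = (4 + J)*(1/(2*l)) = (4 + J)/(2*l))
F = 23/8 (F = ((-1*(-1) - 3) + (½)*(4 + 5)/(-4)) + 6 = ((1 - 3) + (½)*(-¼)*9) + 6 = (-2 - 9/8) + 6 = -25/8 + 6 = 23/8 ≈ 2.8750)
Y(x) = -23/8 (Y(x) = -1*23/8 = -23/8)
Y(-12)*(-80) - 82 = -23/8*(-80) - 82 = 230 - 82 = 148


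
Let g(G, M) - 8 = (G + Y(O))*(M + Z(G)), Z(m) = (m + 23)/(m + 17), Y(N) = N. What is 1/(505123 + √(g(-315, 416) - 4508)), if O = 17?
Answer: 505123/255149373889 - 2*I*√32190/255149373889 ≈ 1.9797e-6 - 1.4064e-9*I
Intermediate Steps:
Z(m) = (23 + m)/(17 + m)
g(G, M) = 8 + (17 + G)*(M + (23 + G)/(17 + G)) (g(G, M) = 8 + (G + 17)*(M + (23 + G)/(17 + G)) = 8 + (17 + G)*(M + (23 + G)/(17 + G)))
1/(505123 + √(g(-315, 416) - 4508)) = 1/(505123 + √((31 - 315 + 17*416 - 315*416) - 4508)) = 1/(505123 + √((31 - 315 + 7072 - 131040) - 4508)) = 1/(505123 + √(-124252 - 4508)) = 1/(505123 + √(-128760)) = 1/(505123 + 2*I*√32190)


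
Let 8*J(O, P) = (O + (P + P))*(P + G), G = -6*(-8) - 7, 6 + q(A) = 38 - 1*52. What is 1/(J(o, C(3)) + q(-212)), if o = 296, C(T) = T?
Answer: 1/1641 ≈ 0.00060938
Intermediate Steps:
q(A) = -20 (q(A) = -6 + (38 - 1*52) = -6 + (38 - 52) = -6 - 14 = -20)
G = 41 (G = 48 - 7 = 41)
J(O, P) = (41 + P)*(O + 2*P)/8 (J(O, P) = ((O + (P + P))*(P + 41))/8 = ((O + 2*P)*(41 + P))/8 = ((41 + P)*(O + 2*P))/8 = (41 + P)*(O + 2*P)/8)
1/(J(o, C(3)) + q(-212)) = 1/(((¼)*3² + (41/4)*3 + (41/8)*296 + (⅛)*296*3) - 20) = 1/(((¼)*9 + 123/4 + 1517 + 111) - 20) = 1/((9/4 + 123/4 + 1517 + 111) - 20) = 1/(1661 - 20) = 1/1641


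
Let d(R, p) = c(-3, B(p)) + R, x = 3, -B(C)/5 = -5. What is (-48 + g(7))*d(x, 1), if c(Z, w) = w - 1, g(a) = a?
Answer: -1107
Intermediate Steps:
B(C) = 25 (B(C) = -5*(-5) = 25)
c(Z, w) = -1 + w
d(R, p) = 24 + R (d(R, p) = (-1 + 25) + R = 24 + R)
(-48 + g(7))*d(x, 1) = (-48 + 7)*(24 + 3) = -41*27 = -1107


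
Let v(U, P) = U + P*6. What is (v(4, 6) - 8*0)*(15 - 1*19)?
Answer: -160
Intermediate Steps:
v(U, P) = U + 6*P
(v(4, 6) - 8*0)*(15 - 1*19) = ((4 + 6*6) - 8*0)*(15 - 1*19) = ((4 + 36) + 0)*(15 - 19) = (40 + 0)*(-4) = 40*(-4) = -160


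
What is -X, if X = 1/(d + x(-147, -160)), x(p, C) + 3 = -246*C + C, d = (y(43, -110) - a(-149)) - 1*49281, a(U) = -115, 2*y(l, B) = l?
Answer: 2/19895 ≈ 0.00010053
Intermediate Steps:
y(l, B) = l/2
d = -98289/2 (d = ((½)*43 - 1*(-115)) - 1*49281 = (43/2 + 115) - 49281 = 273/2 - 49281 = -98289/2 ≈ -49145.)
x(p, C) = -3 - 245*C (x(p, C) = -3 + (-246*C + C) = -3 - 245*C)
X = -2/19895 (X = 1/(-98289/2 + (-3 - 245*(-160))) = 1/(-98289/2 + (-3 + 39200)) = 1/(-98289/2 + 39197) = 1/(-19895/2) = -2/19895 ≈ -0.00010053)
-X = -1*(-2/19895) = 2/19895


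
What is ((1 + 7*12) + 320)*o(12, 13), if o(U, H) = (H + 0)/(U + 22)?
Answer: 5265/34 ≈ 154.85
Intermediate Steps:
o(U, H) = H/(22 + U)
((1 + 7*12) + 320)*o(12, 13) = ((1 + 7*12) + 320)*(13/(22 + 12)) = ((1 + 84) + 320)*(13/34) = (85 + 320)*(13*(1/34)) = 405*(13/34) = 5265/34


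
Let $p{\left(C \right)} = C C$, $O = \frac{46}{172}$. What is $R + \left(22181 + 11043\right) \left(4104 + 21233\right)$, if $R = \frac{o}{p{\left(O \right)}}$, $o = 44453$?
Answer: $\frac{445639116540}{529} \approx 8.4242 \cdot 10^{8}$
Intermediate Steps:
$O = \frac{23}{86}$ ($O = 46 \cdot \frac{1}{172} = \frac{23}{86} \approx 0.26744$)
$p{\left(C \right)} = C^{2}$
$R = \frac{328774388}{529}$ ($R = \frac{44453}{\left(\frac{23}{86}\right)^{2}} = \frac{44453}{\frac{529}{7396}} = 44453 \cdot \frac{7396}{529} = \frac{328774388}{529} \approx 6.215 \cdot 10^{5}$)
$R + \left(22181 + 11043\right) \left(4104 + 21233\right) = \frac{328774388}{529} + \left(22181 + 11043\right) \left(4104 + 21233\right) = \frac{328774388}{529} + 33224 \cdot 25337 = \frac{328774388}{529} + 841796488 = \frac{445639116540}{529}$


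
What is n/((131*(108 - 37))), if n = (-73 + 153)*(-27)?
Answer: -2160/9301 ≈ -0.23223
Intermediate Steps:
n = -2160 (n = 80*(-27) = -2160)
n/((131*(108 - 37))) = -2160*1/(131*(108 - 37)) = -2160/(131*71) = -2160/9301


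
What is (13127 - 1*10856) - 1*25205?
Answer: -22934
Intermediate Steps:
(13127 - 1*10856) - 1*25205 = (13127 - 10856) - 25205 = 2271 - 25205 = -22934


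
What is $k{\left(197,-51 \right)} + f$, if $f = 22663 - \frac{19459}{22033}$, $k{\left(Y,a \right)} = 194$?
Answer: $\frac{45780802}{2003} \approx 22856.0$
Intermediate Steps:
$f = \frac{45392220}{2003}$ ($f = 22663 - 19459 \cdot \frac{1}{22033} = 22663 - \frac{1769}{2003} = \frac{45392220}{2003} \approx 22662.0$)
$k{\left(197,-51 \right)} + f = 194 + \frac{45392220}{2003} = \frac{45780802}{2003}$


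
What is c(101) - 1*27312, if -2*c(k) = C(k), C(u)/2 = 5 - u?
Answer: -27216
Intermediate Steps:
C(u) = 10 - 2*u (C(u) = 2*(5 - u) = 10 - 2*u)
c(k) = -5 + k (c(k) = -(10 - 2*k)/2 = -5 + k)
c(101) - 1*27312 = (-5 + 101) - 1*27312 = 96 - 27312 = -27216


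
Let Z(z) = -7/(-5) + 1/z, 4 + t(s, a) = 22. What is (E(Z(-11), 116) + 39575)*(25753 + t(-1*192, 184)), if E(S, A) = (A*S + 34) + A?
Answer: 56521653017/55 ≈ 1.0277e+9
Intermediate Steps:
t(s, a) = 18 (t(s, a) = -4 + 22 = 18)
Z(z) = 7/5 + 1/z (Z(z) = -7*(-1/5) + 1/z = 7/5 + 1/z)
E(S, A) = 34 + A + A*S (E(S, A) = (34 + A*S) + A = 34 + A + A*S)
(E(Z(-11), 116) + 39575)*(25753 + t(-1*192, 184)) = ((34 + 116 + 116*(7/5 + 1/(-11))) + 39575)*(25753 + 18) = ((34 + 116 + 116*(7/5 - 1/11)) + 39575)*25771 = ((34 + 116 + 116*(72/55)) + 39575)*25771 = ((34 + 116 + 8352/55) + 39575)*25771 = (16602/55 + 39575)*25771 = (2193227/55)*25771 = 56521653017/55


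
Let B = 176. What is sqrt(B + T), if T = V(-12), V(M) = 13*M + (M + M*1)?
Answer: 2*I ≈ 2.0*I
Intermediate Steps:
V(M) = 15*M (V(M) = 13*M + (M + M) = 13*M + 2*M = 15*M)
T = -180 (T = 15*(-12) = -180)
sqrt(B + T) = sqrt(176 - 180) = sqrt(-4) = 2*I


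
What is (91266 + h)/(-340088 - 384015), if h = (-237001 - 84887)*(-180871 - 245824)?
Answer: -137348091426/724103 ≈ -1.8968e+5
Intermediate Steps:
h = 137348000160 (h = -321888*(-426695) = 137348000160)
(91266 + h)/(-340088 - 384015) = (91266 + 137348000160)/(-340088 - 384015) = 137348091426/(-724103) = 137348091426*(-1/724103) = -137348091426/724103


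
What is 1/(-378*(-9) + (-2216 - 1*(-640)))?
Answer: 1/1826 ≈ 0.00054764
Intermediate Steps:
1/(-378*(-9) + (-2216 - 1*(-640))) = 1/(3402 + (-2216 + 640)) = 1/(3402 - 1576) = 1/1826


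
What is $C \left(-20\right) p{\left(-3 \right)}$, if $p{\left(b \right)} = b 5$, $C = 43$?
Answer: $12900$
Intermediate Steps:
$p{\left(b \right)} = 5 b$
$C \left(-20\right) p{\left(-3 \right)} = 43 \left(-20\right) 5 \left(-3\right) = \left(-860\right) \left(-15\right) = 12900$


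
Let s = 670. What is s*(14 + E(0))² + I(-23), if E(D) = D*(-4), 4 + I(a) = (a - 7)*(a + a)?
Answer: 132696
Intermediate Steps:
I(a) = -4 + 2*a*(-7 + a) (I(a) = -4 + (a - 7)*(a + a) = -4 + (-7 + a)*(2*a) = -4 + 2*a*(-7 + a))
E(D) = -4*D
s*(14 + E(0))² + I(-23) = 670*(14 - 4*0)² + (-4 - 14*(-23) + 2*(-23)²) = 670*(14 + 0)² + (-4 + 322 + 2*529) = 670*14² + (-4 + 322 + 1058) = 670*196 + 1376 = 131320 + 1376 = 132696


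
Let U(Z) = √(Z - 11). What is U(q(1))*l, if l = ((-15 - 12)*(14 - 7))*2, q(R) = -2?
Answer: -378*I*√13 ≈ -1362.9*I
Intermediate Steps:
U(Z) = √(-11 + Z)
l = -378 (l = -27*7*2 = -189*2 = -378)
U(q(1))*l = √(-11 - 2)*(-378) = √(-13)*(-378) = (I*√13)*(-378) = -378*I*√13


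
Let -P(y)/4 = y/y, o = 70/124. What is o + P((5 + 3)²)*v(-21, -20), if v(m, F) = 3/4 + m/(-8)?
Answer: -401/31 ≈ -12.935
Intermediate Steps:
o = 35/62 (o = 70*(1/124) = 35/62 ≈ 0.56452)
P(y) = -4 (P(y) = -4*y/y = -4*1 = -4)
v(m, F) = ¾ - m/8 (v(m, F) = 3*(¼) + m*(-⅛) = ¾ - m/8)
o + P((5 + 3)²)*v(-21, -20) = 35/62 - 4*(¾ - ⅛*(-21)) = 35/62 - 4*(¾ + 21/8) = 35/62 - 4*27/8 = 35/62 - 27/2 = -401/31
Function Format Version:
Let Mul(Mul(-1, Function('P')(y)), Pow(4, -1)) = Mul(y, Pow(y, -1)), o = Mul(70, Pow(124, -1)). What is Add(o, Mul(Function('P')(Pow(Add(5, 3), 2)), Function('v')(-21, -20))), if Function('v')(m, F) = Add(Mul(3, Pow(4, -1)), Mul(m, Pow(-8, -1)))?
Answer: Rational(-401, 31) ≈ -12.935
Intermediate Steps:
o = Rational(35, 62) (o = Mul(70, Rational(1, 124)) = Rational(35, 62) ≈ 0.56452)
Function('P')(y) = -4 (Function('P')(y) = Mul(-4, Mul(y, Pow(y, -1))) = Mul(-4, 1) = -4)
Function('v')(m, F) = Add(Rational(3, 4), Mul(Rational(-1, 8), m)) (Function('v')(m, F) = Add(Mul(3, Rational(1, 4)), Mul(m, Rational(-1, 8))) = Add(Rational(3, 4), Mul(Rational(-1, 8), m)))
Add(o, Mul(Function('P')(Pow(Add(5, 3), 2)), Function('v')(-21, -20))) = Add(Rational(35, 62), Mul(-4, Add(Rational(3, 4), Mul(Rational(-1, 8), -21)))) = Add(Rational(35, 62), Mul(-4, Add(Rational(3, 4), Rational(21, 8)))) = Add(Rational(35, 62), Mul(-4, Rational(27, 8))) = Add(Rational(35, 62), Rational(-27, 2)) = Rational(-401, 31)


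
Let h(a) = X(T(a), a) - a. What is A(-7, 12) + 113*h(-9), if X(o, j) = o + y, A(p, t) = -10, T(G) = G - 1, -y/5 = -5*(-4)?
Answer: -11423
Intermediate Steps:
y = -100 (y = -(-25)*(-4) = -5*20 = -100)
T(G) = -1 + G
X(o, j) = -100 + o (X(o, j) = o - 100 = -100 + o)
h(a) = -101 (h(a) = (-100 + (-1 + a)) - a = (-101 + a) - a = -101)
A(-7, 12) + 113*h(-9) = -10 + 113*(-101) = -10 - 11413 = -11423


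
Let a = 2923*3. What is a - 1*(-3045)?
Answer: 11814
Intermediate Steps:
a = 8769
a - 1*(-3045) = 8769 - 1*(-3045) = 8769 + 3045 = 11814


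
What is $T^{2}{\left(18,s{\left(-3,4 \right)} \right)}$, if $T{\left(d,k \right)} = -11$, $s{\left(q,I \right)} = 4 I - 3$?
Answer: $121$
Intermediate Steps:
$s{\left(q,I \right)} = -3 + 4 I$
$T^{2}{\left(18,s{\left(-3,4 \right)} \right)} = \left(-11\right)^{2} = 121$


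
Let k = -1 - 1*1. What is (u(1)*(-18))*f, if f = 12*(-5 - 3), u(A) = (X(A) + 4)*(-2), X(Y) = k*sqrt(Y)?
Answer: -6912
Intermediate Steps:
k = -2 (k = -1 - 1 = -2)
X(Y) = -2*sqrt(Y)
u(A) = -8 + 4*sqrt(A) (u(A) = (-2*sqrt(A) + 4)*(-2) = (4 - 2*sqrt(A))*(-2) = -8 + 4*sqrt(A))
f = -96 (f = 12*(-8) = -96)
(u(1)*(-18))*f = ((-8 + 4*sqrt(1))*(-18))*(-96) = ((-8 + 4*1)*(-18))*(-96) = ((-8 + 4)*(-18))*(-96) = -4*(-18)*(-96) = 72*(-96) = -6912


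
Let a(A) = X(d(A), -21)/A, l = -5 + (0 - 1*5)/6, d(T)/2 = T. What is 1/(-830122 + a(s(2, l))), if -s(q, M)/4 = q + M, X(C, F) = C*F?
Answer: -1/830164 ≈ -1.2046e-6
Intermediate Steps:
d(T) = 2*T
l = -35/6 (l = -5 + (0 - 5)*(⅙) = -5 - 5*⅙ = -5 - ⅚ = -35/6 ≈ -5.8333)
s(q, M) = -4*M - 4*q (s(q, M) = -4*(q + M) = -4*(M + q) = -4*M - 4*q)
a(A) = -42 (a(A) = ((2*A)*(-21))/A = (-42*A)/A = -42)
1/(-830122 + a(s(2, l))) = 1/(-830122 - 42) = 1/(-830164) = -1/830164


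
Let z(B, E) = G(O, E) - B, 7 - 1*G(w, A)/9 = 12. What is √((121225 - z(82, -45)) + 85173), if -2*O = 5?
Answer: 5*√8261 ≈ 454.45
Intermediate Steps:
O = -5/2 (O = -½*5 = -5/2 ≈ -2.5000)
G(w, A) = -45 (G(w, A) = 63 - 9*12 = 63 - 108 = -45)
z(B, E) = -45 - B
√((121225 - z(82, -45)) + 85173) = √((121225 - (-45 - 1*82)) + 85173) = √((121225 - (-45 - 82)) + 85173) = √((121225 - 1*(-127)) + 85173) = √((121225 + 127) + 85173) = √(121352 + 85173) = √206525 = 5*√8261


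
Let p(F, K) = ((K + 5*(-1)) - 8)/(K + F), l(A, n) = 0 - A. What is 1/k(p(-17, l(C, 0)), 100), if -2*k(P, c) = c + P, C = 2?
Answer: -38/1915 ≈ -0.019843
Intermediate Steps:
l(A, n) = -A
p(F, K) = (-13 + K)/(F + K) (p(F, K) = ((K - 5) - 8)/(F + K) = ((-5 + K) - 8)/(F + K) = (-13 + K)/(F + K))
k(P, c) = -P/2 - c/2 (k(P, c) = -(c + P)/2 = -(P + c)/2 = -P/2 - c/2)
1/k(p(-17, l(C, 0)), 100) = 1/(-(-13 - 1*2)/(2*(-17 - 1*2)) - ½*100) = 1/(-(-13 - 2)/(2*(-17 - 2)) - 50) = 1/(-(-15)/(2*(-19)) - 50) = 1/(-(-1)*(-15)/38 - 50) = 1/(-½*15/19 - 50) = 1/(-15/38 - 50) = 1/(-1915/38) = -38/1915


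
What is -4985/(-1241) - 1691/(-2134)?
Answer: 12736521/2648294 ≈ 4.8093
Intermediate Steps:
-4985/(-1241) - 1691/(-2134) = -4985*(-1/1241) - 1691*(-1/2134) = 4985/1241 + 1691/2134 = 12736521/2648294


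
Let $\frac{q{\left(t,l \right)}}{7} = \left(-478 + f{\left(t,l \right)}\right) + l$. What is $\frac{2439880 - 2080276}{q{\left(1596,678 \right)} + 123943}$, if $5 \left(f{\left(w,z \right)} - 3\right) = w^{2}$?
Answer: $\frac{149835}{1538111} \approx 0.097415$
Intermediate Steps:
$f{\left(w,z \right)} = 3 + \frac{w^{2}}{5}$
$q{\left(t,l \right)} = -3325 + 7 l + \frac{7 t^{2}}{5}$ ($q{\left(t,l \right)} = 7 \left(\left(-478 + \left(3 + \frac{t^{2}}{5}\right)\right) + l\right) = 7 \left(\left(-475 + \frac{t^{2}}{5}\right) + l\right) = 7 \left(-475 + l + \frac{t^{2}}{5}\right) = -3325 + 7 l + \frac{7 t^{2}}{5}$)
$\frac{2439880 - 2080276}{q{\left(1596,678 \right)} + 123943} = \frac{2439880 - 2080276}{\left(-3325 + 7 \cdot 678 + \frac{7 \cdot 1596^{2}}{5}\right) + 123943} = \frac{359604}{\left(-3325 + 4746 + \frac{7}{5} \cdot 2547216\right) + 123943} = \frac{359604}{\left(-3325 + 4746 + \frac{17830512}{5}\right) + 123943} = \frac{359604}{\frac{17837617}{5} + 123943} = \frac{359604}{\frac{18457332}{5}} = 359604 \cdot \frac{5}{18457332} = \frac{149835}{1538111}$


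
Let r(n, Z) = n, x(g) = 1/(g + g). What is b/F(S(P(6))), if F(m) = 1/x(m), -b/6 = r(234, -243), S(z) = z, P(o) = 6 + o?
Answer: -117/2 ≈ -58.500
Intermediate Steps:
x(g) = 1/(2*g)
b = -1404 (b = -6*234 = -1404)
F(m) = 2*m (F(m) = 1/(1/(2*m)) = 2*m)
b/F(S(P(6))) = -1404*1/(2*(6 + 6)) = -1404/(2*12) = -1404/24 = -1404*1/24 = -117/2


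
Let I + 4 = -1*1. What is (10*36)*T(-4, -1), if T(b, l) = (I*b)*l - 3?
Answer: -8280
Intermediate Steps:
I = -5 (I = -4 - 1*1 = -4 - 1 = -5)
T(b, l) = -3 - 5*b*l (T(b, l) = (-5*b)*l - 3 = -5*b*l - 3 = -3 - 5*b*l)
(10*36)*T(-4, -1) = (10*36)*(-3 - 5*(-4)*(-1)) = 360*(-3 - 20) = 360*(-23) = -8280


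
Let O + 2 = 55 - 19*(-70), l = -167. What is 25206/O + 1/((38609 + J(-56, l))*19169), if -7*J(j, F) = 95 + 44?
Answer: 43505614447539/2387061206716 ≈ 18.226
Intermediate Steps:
O = 1383 (O = -2 + (55 - 19*(-70)) = -2 + (55 + 1330) = -2 + 1385 = 1383)
J(j, F) = -139/7 (J(j, F) = -(95 + 44)/7 = -⅐*139 = -139/7)
25206/O + 1/((38609 + J(-56, l))*19169) = 25206/1383 + 1/((38609 - 139/7)*19169) = 25206*(1/1383) + (1/19169)/(270124/7) = 8402/461 + (7/270124)*(1/19169) = 8402/461 + 7/5178006956 = 43505614447539/2387061206716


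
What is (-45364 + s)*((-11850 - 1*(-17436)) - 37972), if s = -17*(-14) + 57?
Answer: 1459604634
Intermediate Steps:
s = 295 (s = 238 + 57 = 295)
(-45364 + s)*((-11850 - 1*(-17436)) - 37972) = (-45364 + 295)*((-11850 - 1*(-17436)) - 37972) = -45069*((-11850 + 17436) - 37972) = -45069*(5586 - 37972) = -45069*(-32386) = 1459604634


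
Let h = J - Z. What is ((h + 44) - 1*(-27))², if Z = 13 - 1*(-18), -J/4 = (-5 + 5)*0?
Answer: 1600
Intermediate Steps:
J = 0 (J = -4*(-5 + 5)*0 = -0*0 = -4*0 = 0)
Z = 31 (Z = 13 + 18 = 31)
h = -31 (h = 0 - 1*31 = 0 - 31 = -31)
((h + 44) - 1*(-27))² = ((-31 + 44) - 1*(-27))² = (13 + 27)² = 40² = 1600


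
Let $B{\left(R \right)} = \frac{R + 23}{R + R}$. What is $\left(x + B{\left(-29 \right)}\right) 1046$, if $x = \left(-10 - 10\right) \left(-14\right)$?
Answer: $\frac{8496658}{29} \approx 2.9299 \cdot 10^{5}$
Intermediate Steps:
$x = 280$ ($x = \left(-20\right) \left(-14\right) = 280$)
$B{\left(R \right)} = \frac{23 + R}{2 R}$
$\left(x + B{\left(-29 \right)}\right) 1046 = \left(280 + \frac{23 - 29}{2 \left(-29\right)}\right) 1046 = \left(280 + \frac{1}{2} \left(- \frac{1}{29}\right) \left(-6\right)\right) 1046 = \left(280 + \frac{3}{29}\right) 1046 = \frac{8123}{29} \cdot 1046 = \frac{8496658}{29}$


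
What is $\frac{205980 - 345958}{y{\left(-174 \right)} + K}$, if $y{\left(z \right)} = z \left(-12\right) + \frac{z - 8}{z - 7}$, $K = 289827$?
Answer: $- \frac{25336018}{52836797} \approx -0.47951$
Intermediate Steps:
$y{\left(z \right)} = - 12 z + \frac{-8 + z}{-7 + z}$
$\frac{205980 - 345958}{y{\left(-174 \right)} + K} = \frac{205980 - 345958}{\frac{-8 - 12 \left(-174\right)^{2} + 85 \left(-174\right)}{-7 - 174} + 289827} = - \frac{139978}{\frac{-8 - 363312 - 14790}{-181} + 289827} = - \frac{139978}{- \frac{-8 - 363312 - 14790}{181} + 289827} = - \frac{139978}{\left(- \frac{1}{181}\right) \left(-378110\right) + 289827} = - \frac{139978}{\frac{378110}{181} + 289827} = - \frac{139978}{\frac{52836797}{181}} = \left(-139978\right) \frac{181}{52836797} = - \frac{25336018}{52836797}$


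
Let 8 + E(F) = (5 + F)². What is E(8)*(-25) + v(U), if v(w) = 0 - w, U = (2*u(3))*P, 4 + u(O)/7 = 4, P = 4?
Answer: -4025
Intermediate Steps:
u(O) = 0 (u(O) = -28 + 7*4 = -28 + 28 = 0)
U = 0 (U = (2*0)*4 = 0*4 = 0)
v(w) = -w
E(F) = -8 + (5 + F)²
E(8)*(-25) + v(U) = (-8 + (5 + 8)²)*(-25) - 1*0 = (-8 + 13²)*(-25) + 0 = (-8 + 169)*(-25) + 0 = 161*(-25) + 0 = -4025 + 0 = -4025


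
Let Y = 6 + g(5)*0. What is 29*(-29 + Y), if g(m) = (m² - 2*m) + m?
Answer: -667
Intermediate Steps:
g(m) = m² - m
Y = 6 (Y = 6 + (5*(-1 + 5))*0 = 6 + (5*4)*0 = 6 + 20*0 = 6 + 0 = 6)
29*(-29 + Y) = 29*(-29 + 6) = 29*(-23) = -667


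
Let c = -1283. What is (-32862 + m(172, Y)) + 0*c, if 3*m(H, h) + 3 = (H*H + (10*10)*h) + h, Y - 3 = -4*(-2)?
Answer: -67894/3 ≈ -22631.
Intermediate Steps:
Y = 11 (Y = 3 - 4*(-2) = 3 + 8 = 11)
m(H, h) = -1 + H²/3 + 101*h/3 (m(H, h) = -1 + ((H*H + (10*10)*h) + h)/3 = -1 + ((H² + 100*h) + h)/3 = -1 + (H² + 101*h)/3 = -1 + (H²/3 + 101*h/3) = -1 + H²/3 + 101*h/3)
(-32862 + m(172, Y)) + 0*c = (-32862 + (-1 + (⅓)*172² + (101/3)*11)) + 0*(-1283) = (-32862 + (-1 + (⅓)*29584 + 1111/3)) + 0 = (-32862 + (-1 + 29584/3 + 1111/3)) + 0 = (-32862 + 30692/3) + 0 = -67894/3 + 0 = -67894/3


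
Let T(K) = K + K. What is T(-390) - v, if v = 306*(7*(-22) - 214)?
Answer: 111828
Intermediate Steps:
T(K) = 2*K
v = -112608 (v = 306*(-154 - 214) = 306*(-368) = -112608)
T(-390) - v = 2*(-390) - 1*(-112608) = -780 + 112608 = 111828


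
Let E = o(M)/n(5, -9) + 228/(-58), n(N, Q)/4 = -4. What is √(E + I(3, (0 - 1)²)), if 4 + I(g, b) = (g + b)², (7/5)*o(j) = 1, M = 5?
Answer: √5290789/812 ≈ 2.8327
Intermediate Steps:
o(j) = 5/7 (o(j) = (5/7)*1 = 5/7)
n(N, Q) = -16 (n(N, Q) = 4*(-4) = -16)
I(g, b) = -4 + (b + g)² (I(g, b) = -4 + (g + b)² = -4 + (b + g)²)
E = -12913/3248 (E = (5/7)/(-16) + 228/(-58) = (5/7)*(-1/16) + 228*(-1/58) = -5/112 - 114/29 = -12913/3248 ≈ -3.9757)
√(E + I(3, (0 - 1)²)) = √(-12913/3248 + (-4 + ((0 - 1)² + 3)²)) = √(-12913/3248 + (-4 + ((-1)² + 3)²)) = √(-12913/3248 + (-4 + (1 + 3)²)) = √(-12913/3248 + (-4 + 4²)) = √(-12913/3248 + (-4 + 16)) = √(-12913/3248 + 12) = √(26063/3248) = √5290789/812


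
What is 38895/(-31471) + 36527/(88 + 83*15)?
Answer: 1097694182/41950843 ≈ 26.166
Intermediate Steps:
38895/(-31471) + 36527/(88 + 83*15) = 38895*(-1/31471) + 36527/(88 + 1245) = -38895/31471 + 36527/1333 = 1097694182/41950843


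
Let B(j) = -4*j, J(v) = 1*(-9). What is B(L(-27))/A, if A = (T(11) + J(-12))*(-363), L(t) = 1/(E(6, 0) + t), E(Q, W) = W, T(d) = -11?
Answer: 1/49005 ≈ 2.0406e-5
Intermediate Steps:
J(v) = -9
L(t) = 1/t (L(t) = 1/(0 + t) = 1/t)
A = 7260 (A = (-11 - 9)*(-363) = -20*(-363) = 7260)
B(L(-27))/A = -4/(-27)/7260 = -4*(-1/27)*(1/7260) = (4/27)*(1/7260) = 1/49005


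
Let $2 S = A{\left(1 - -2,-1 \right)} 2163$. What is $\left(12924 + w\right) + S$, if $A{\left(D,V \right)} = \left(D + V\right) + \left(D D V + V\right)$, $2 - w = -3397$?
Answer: $7671$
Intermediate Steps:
$w = 3399$ ($w = 2 - -3397 = 2 + 3397 = 3399$)
$A{\left(D,V \right)} = D + 2 V + V D^{2}$ ($A{\left(D,V \right)} = \left(D + V\right) + \left(D^{2} V + V\right) = \left(D + V\right) + \left(V D^{2} + V\right) = \left(D + V\right) + \left(V + V D^{2}\right) = D + 2 V + V D^{2}$)
$S = -8652$ ($S = \frac{\left(\left(1 - -2\right) + 2 \left(-1\right) - \left(1 - -2\right)^{2}\right) 2163}{2} = \frac{\left(\left(1 + 2\right) - 2 - \left(1 + 2\right)^{2}\right) 2163}{2} = \frac{\left(3 - 2 - 3^{2}\right) 2163}{2} = \frac{\left(3 - 2 - 9\right) 2163}{2} = \frac{\left(-8\right) 2163}{2} = \frac{1}{2} \left(-17304\right) = -8652$)
$\left(12924 + w\right) + S = \left(12924 + 3399\right) - 8652 = 16323 - 8652 = 7671$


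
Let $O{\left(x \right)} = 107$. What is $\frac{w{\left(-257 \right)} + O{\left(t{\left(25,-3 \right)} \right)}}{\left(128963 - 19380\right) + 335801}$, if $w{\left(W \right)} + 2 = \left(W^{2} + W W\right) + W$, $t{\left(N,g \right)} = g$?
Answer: $\frac{65973}{222692} \approx 0.29625$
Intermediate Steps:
$w{\left(W \right)} = -2 + W + 2 W^{2}$ ($w{\left(W \right)} = -2 + \left(\left(W^{2} + W W\right) + W\right) = -2 + \left(\left(W^{2} + W^{2}\right) + W\right) = -2 + \left(2 W^{2} + W\right) = -2 + \left(W + 2 W^{2}\right) = -2 + W + 2 W^{2}$)
$\frac{w{\left(-257 \right)} + O{\left(t{\left(25,-3 \right)} \right)}}{\left(128963 - 19380\right) + 335801} = \frac{\left(-2 - 257 + 2 \left(-257\right)^{2}\right) + 107}{\left(128963 - 19380\right) + 335801} = \frac{\left(-2 - 257 + 2 \cdot 66049\right) + 107}{109583 + 335801} = \frac{\left(-2 - 257 + 132098\right) + 107}{445384} = \left(131839 + 107\right) \frac{1}{445384} = 131946 \cdot \frac{1}{445384} = \frac{65973}{222692}$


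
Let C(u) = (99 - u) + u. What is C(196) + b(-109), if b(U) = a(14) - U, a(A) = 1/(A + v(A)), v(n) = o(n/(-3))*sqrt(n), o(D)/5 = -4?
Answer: 80287/386 - 5*sqrt(14)/1351 ≈ 207.98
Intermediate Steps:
o(D) = -20 (o(D) = 5*(-4) = -20)
v(n) = -20*sqrt(n)
a(A) = 1/(A - 20*sqrt(A))
C(u) = 99
b(U) = 1/(14 - 20*sqrt(14)) - U
C(196) + b(-109) = 99 + (-1/386 - 1*(-109) - 5*sqrt(14)/1351) = 99 + (-1/386 + 109 - 5*sqrt(14)/1351) = 99 + (42073/386 - 5*sqrt(14)/1351) = 80287/386 - 5*sqrt(14)/1351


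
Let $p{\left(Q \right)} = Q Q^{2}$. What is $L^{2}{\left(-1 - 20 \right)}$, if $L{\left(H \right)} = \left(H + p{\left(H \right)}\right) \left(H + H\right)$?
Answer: $151978344336$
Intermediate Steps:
$p{\left(Q \right)} = Q^{3}$
$L{\left(H \right)} = 2 H \left(H + H^{3}\right)$ ($L{\left(H \right)} = \left(H + H^{3}\right) \left(H + H\right) = \left(H + H^{3}\right) 2 H = 2 H \left(H + H^{3}\right)$)
$L^{2}{\left(-1 - 20 \right)} = \left(2 \left(-1 - 20\right)^{2} \left(1 + \left(-1 - 20\right)^{2}\right)\right)^{2} = \left(2 \left(-21\right)^{2} \left(1 + \left(-21\right)^{2}\right)\right)^{2} = \left(2 \cdot 441 \left(1 + 441\right)\right)^{2} = \left(2 \cdot 441 \cdot 442\right)^{2} = 389844^{2} = 151978344336$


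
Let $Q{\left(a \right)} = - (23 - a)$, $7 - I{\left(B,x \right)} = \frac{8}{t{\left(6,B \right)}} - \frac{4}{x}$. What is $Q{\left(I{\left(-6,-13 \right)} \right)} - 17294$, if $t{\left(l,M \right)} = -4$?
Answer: $- \frac{225008}{13} \approx -17308.0$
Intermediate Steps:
$I{\left(B,x \right)} = 9 + \frac{4}{x}$ ($I{\left(B,x \right)} = 7 - \left(\frac{8}{-4} - \frac{4}{x}\right) = 7 - \left(8 \left(- \frac{1}{4}\right) - \frac{4}{x}\right) = 7 - \left(-2 - \frac{4}{x}\right) = 7 + \left(2 + \frac{4}{x}\right) = 9 + \frac{4}{x}$)
$Q{\left(a \right)} = -23 + a$
$Q{\left(I{\left(-6,-13 \right)} \right)} - 17294 = \left(-23 + \left(9 + \frac{4}{-13}\right)\right) - 17294 = \left(-23 + \left(9 + 4 \left(- \frac{1}{13}\right)\right)\right) - 17294 = \left(-23 + \left(9 - \frac{4}{13}\right)\right) - 17294 = \left(-23 + \frac{113}{13}\right) - 17294 = - \frac{186}{13} - 17294 = - \frac{225008}{13}$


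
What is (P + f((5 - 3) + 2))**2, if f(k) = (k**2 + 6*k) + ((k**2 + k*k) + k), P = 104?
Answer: 32400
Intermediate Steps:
f(k) = 3*k**2 + 7*k (f(k) = (k**2 + 6*k) + ((k**2 + k**2) + k) = (k**2 + 6*k) + (2*k**2 + k) = (k**2 + 6*k) + (k + 2*k**2) = 3*k**2 + 7*k)
(P + f((5 - 3) + 2))**2 = (104 + ((5 - 3) + 2)*(7 + 3*((5 - 3) + 2)))**2 = (104 + (2 + 2)*(7 + 3*(2 + 2)))**2 = (104 + 4*(7 + 3*4))**2 = (104 + 4*(7 + 12))**2 = (104 + 4*19)**2 = (104 + 76)**2 = 180**2 = 32400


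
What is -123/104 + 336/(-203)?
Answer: -8559/3016 ≈ -2.8379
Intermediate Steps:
-123/104 + 336/(-203) = -123*1/104 + 336*(-1/203) = -123/104 - 48/29 = -8559/3016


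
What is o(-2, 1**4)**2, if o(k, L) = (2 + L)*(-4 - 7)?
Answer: 1089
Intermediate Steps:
o(k, L) = -22 - 11*L (o(k, L) = (2 + L)*(-11) = -22 - 11*L)
o(-2, 1**4)**2 = (-22 - 11*1**4)**2 = (-22 - 11*1)**2 = (-22 - 11)**2 = (-33)**2 = 1089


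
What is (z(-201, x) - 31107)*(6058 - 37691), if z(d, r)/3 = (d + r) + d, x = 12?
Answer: 1021018341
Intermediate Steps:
z(d, r) = 3*r + 6*d (z(d, r) = 3*((d + r) + d) = 3*(r + 2*d) = 3*r + 6*d)
(z(-201, x) - 31107)*(6058 - 37691) = ((3*12 + 6*(-201)) - 31107)*(6058 - 37691) = ((36 - 1206) - 31107)*(-31633) = (-1170 - 31107)*(-31633) = -32277*(-31633) = 1021018341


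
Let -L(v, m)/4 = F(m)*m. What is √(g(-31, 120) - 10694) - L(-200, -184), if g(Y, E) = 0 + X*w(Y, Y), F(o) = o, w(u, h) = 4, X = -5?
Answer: 135424 + I*√10714 ≈ 1.3542e+5 + 103.51*I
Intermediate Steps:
g(Y, E) = -20 (g(Y, E) = 0 - 5*4 = 0 - 20 = -20)
L(v, m) = -4*m² (L(v, m) = -4*m*m = -4*m²)
√(g(-31, 120) - 10694) - L(-200, -184) = √(-20 - 10694) - (-4)*(-184)² = √(-10714) - (-4)*33856 = I*√10714 - 1*(-135424) = I*√10714 + 135424 = 135424 + I*√10714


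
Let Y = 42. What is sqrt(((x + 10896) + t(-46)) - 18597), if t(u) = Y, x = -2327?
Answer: I*sqrt(9986) ≈ 99.93*I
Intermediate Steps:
t(u) = 42
sqrt(((x + 10896) + t(-46)) - 18597) = sqrt(((-2327 + 10896) + 42) - 18597) = sqrt((8569 + 42) - 18597) = sqrt(8611 - 18597) = sqrt(-9986) = I*sqrt(9986)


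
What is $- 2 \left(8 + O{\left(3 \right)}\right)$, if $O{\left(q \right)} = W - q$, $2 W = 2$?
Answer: $-12$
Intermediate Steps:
$W = 1$ ($W = \frac{1}{2} \cdot 2 = 1$)
$O{\left(q \right)} = 1 - q$
$- 2 \left(8 + O{\left(3 \right)}\right) = - 2 \left(8 + \left(1 - 3\right)\right) = - 2 \left(8 - 2\right) = \left(-2\right) 6 = -12$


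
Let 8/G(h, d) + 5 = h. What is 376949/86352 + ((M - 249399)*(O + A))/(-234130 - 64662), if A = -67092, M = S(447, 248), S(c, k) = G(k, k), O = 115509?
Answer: 3519537628255205/87079342896 ≈ 40418.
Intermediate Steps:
G(h, d) = 8/(-5 + h)
S(c, k) = 8/(-5 + k)
M = 8/243 (M = 8/(-5 + 248) = 8/243 ≈ 0.032922)
376949/86352 + ((M - 249399)*(O + A))/(-234130 - 64662) = 376949/86352 + ((8/243 - 249399)*(115509 - 67092))/(-234130 - 64662) = 376949*(1/86352) - 60603949/243*48417/(-298792) = 376949/86352 - 978087132911/81*(-1/298792) = 376949/86352 + 978087132911/24202152 = 3519537628255205/87079342896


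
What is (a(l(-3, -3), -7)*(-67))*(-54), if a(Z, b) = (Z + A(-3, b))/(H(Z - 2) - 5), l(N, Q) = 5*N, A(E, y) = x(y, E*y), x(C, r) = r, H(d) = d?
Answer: -10854/11 ≈ -986.73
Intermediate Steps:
A(E, y) = E*y
a(Z, b) = (Z - 3*b)/(-7 + Z) (a(Z, b) = (Z - 3*b)/((Z - 2) - 5) = (Z - 3*b)/((-2 + Z) - 5) = (Z - 3*b)/(-7 + Z))
(a(l(-3, -3), -7)*(-67))*(-54) = (((5*(-3) - 3*(-7))/(-7 + 5*(-3)))*(-67))*(-54) = (((-15 + 21)/(-7 - 15))*(-67))*(-54) = ((6/(-22))*(-67))*(-54) = (-1/22*6*(-67))*(-54) = -3/11*(-67)*(-54) = (201/11)*(-54) = -10854/11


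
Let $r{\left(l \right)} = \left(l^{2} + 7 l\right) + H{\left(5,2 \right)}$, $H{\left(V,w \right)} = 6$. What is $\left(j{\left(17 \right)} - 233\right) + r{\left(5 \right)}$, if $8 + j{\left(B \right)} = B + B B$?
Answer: $131$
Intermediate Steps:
$r{\left(l \right)} = 6 + l^{2} + 7 l$ ($r{\left(l \right)} = \left(l^{2} + 7 l\right) + 6 = 6 + l^{2} + 7 l$)
$j{\left(B \right)} = -8 + B + B^{2}$ ($j{\left(B \right)} = -8 + \left(B + B B\right) = -8 + \left(B + B^{2}\right) = -8 + B + B^{2}$)
$\left(j{\left(17 \right)} - 233\right) + r{\left(5 \right)} = \left(\left(-8 + 17 + 17^{2}\right) - 233\right) + \left(6 + 5^{2} + 7 \cdot 5\right) = \left(\left(-8 + 17 + 289\right) - 233\right) + \left(6 + 25 + 35\right) = \left(298 - 233\right) + 66 = 65 + 66 = 131$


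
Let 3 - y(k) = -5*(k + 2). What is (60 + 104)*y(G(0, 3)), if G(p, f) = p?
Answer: 2132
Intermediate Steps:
y(k) = 13 + 5*k (y(k) = 3 - (-5)*(k + 2) = 3 - (-5)*(2 + k) = 3 - (-10 - 5*k) = 3 + (10 + 5*k) = 13 + 5*k)
(60 + 104)*y(G(0, 3)) = (60 + 104)*(13 + 5*0) = 164*(13 + 0) = 164*13 = 2132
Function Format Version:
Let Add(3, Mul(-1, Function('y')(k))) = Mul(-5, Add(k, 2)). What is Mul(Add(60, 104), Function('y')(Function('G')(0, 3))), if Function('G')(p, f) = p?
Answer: 2132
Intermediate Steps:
Function('y')(k) = Add(13, Mul(5, k)) (Function('y')(k) = Add(3, Mul(-1, Mul(-5, Add(k, 2)))) = Add(3, Mul(-1, Mul(-5, Add(2, k)))) = Add(3, Mul(-1, Add(-10, Mul(-5, k)))) = Add(3, Add(10, Mul(5, k))) = Add(13, Mul(5, k)))
Mul(Add(60, 104), Function('y')(Function('G')(0, 3))) = Mul(Add(60, 104), Add(13, Mul(5, 0))) = Mul(164, Add(13, 0)) = Mul(164, 13) = 2132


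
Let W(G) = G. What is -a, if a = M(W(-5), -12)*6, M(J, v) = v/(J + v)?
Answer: -72/17 ≈ -4.2353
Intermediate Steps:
a = 72/17 (a = -12/(-5 - 12)*6 = -12/(-17)*6 = -12*(-1/17)*6 = (12/17)*6 = 72/17 ≈ 4.2353)
-a = -1*72/17 = -72/17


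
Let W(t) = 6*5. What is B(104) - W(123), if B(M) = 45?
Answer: 15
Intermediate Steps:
W(t) = 30
B(104) - W(123) = 45 - 1*30 = 45 - 30 = 15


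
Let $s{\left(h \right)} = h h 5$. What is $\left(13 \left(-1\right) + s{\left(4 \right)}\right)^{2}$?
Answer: $4489$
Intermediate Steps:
$s{\left(h \right)} = 5 h^{2}$ ($s{\left(h \right)} = h 5 h = 5 h^{2}$)
$\left(13 \left(-1\right) + s{\left(4 \right)}\right)^{2} = \left(13 \left(-1\right) + 5 \cdot 4^{2}\right)^{2} = \left(-13 + 5 \cdot 16\right)^{2} = \left(-13 + 80\right)^{2} = 67^{2} = 4489$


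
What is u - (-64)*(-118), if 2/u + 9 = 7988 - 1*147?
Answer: -29573631/3916 ≈ -7552.0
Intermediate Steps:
u = 1/3916 (u = 2/(-9 + (7988 - 1*147)) = 2/(-9 + (7988 - 147)) = 2/(-9 + 7841) = 2/7832 = 2*(1/7832) = 1/3916 ≈ 0.00025536)
u - (-64)*(-118) = 1/3916 - (-64)*(-118) = 1/3916 - 1*7552 = 1/3916 - 7552 = -29573631/3916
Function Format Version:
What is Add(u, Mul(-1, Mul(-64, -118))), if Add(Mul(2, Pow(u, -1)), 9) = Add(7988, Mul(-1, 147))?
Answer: Rational(-29573631, 3916) ≈ -7552.0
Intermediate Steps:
u = Rational(1, 3916) (u = Mul(2, Pow(Add(-9, Add(7988, Mul(-1, 147))), -1)) = Mul(2, Pow(Add(-9, Add(7988, -147)), -1)) = Mul(2, Pow(Add(-9, 7841), -1)) = Mul(2, Pow(7832, -1)) = Mul(2, Rational(1, 7832)) = Rational(1, 3916) ≈ 0.00025536)
Add(u, Mul(-1, Mul(-64, -118))) = Add(Rational(1, 3916), Mul(-1, Mul(-64, -118))) = Add(Rational(1, 3916), Mul(-1, 7552)) = Add(Rational(1, 3916), -7552) = Rational(-29573631, 3916)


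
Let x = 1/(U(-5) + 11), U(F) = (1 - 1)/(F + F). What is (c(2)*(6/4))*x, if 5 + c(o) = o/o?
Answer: -6/11 ≈ -0.54545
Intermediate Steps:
c(o) = -4 (c(o) = -5 + o/o = -5 + 1 = -4)
U(F) = 0 (U(F) = 0/((2*F)) = 0*(1/(2*F)) = 0)
x = 1/11 (x = 1/(0 + 11) = 1/11 ≈ 0.090909)
(c(2)*(6/4))*x = -24/4*(1/11) = -4*3/2*(1/11) = -6*1/11 = -6/11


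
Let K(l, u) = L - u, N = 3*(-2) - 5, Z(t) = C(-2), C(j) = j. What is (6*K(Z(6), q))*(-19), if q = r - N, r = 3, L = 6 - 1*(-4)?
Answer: 456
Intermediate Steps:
L = 10 (L = 6 + 4 = 10)
Z(t) = -2
N = -11 (N = -6 - 5 = -11)
q = 14 (q = 3 - 1*(-11) = 3 + 11 = 14)
K(l, u) = 10 - u
(6*K(Z(6), q))*(-19) = (6*(10 - 1*14))*(-19) = (6*(10 - 14))*(-19) = (6*(-4))*(-19) = -24*(-19) = 456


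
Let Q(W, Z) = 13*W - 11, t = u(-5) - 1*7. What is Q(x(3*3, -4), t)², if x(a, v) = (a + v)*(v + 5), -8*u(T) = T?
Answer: 2916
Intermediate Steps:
u(T) = -T/8
t = -51/8 (t = -⅛*(-5) - 1*7 = 5/8 - 7 = -51/8 ≈ -6.3750)
x(a, v) = (5 + v)*(a + v) (x(a, v) = (a + v)*(5 + v) = (5 + v)*(a + v))
Q(W, Z) = -11 + 13*W
Q(x(3*3, -4), t)² = (-11 + 13*((-4)² + 5*(3*3) + 5*(-4) + (3*3)*(-4)))² = (-11 + 13*(16 + 5*9 - 20 + 9*(-4)))² = (-11 + 13*(16 + 45 - 20 - 36))² = (-11 + 13*5)² = (-11 + 65)² = 54² = 2916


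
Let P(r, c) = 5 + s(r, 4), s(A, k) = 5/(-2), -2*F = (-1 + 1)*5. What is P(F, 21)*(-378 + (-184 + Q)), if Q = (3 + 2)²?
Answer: -2685/2 ≈ -1342.5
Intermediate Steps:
Q = 25 (Q = 5² = 25)
F = 0 (F = -(-1 + 1)*5/2 = -0*5 = -½*0 = 0)
s(A, k) = -5/2 (s(A, k) = 5*(-½) = -5/2)
P(r, c) = 5/2 (P(r, c) = 5 - 5/2 = 5/2)
P(F, 21)*(-378 + (-184 + Q)) = 5*(-378 + (-184 + 25))/2 = 5*(-378 - 159)/2 = (5/2)*(-537) = -2685/2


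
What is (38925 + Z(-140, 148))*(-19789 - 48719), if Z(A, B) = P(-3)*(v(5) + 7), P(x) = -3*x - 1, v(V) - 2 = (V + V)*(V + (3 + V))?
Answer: -2742854796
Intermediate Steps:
v(V) = 2 + 2*V*(3 + 2*V) (v(V) = 2 + (V + V)*(V + (3 + V)) = 2 + (2*V)*(3 + 2*V) = 2 + 2*V*(3 + 2*V))
P(x) = -1 - 3*x
Z(A, B) = 1112 (Z(A, B) = (-1 - 3*(-3))*((2 + 4*5² + 6*5) + 7) = (-1 + 9)*((2 + 4*25 + 30) + 7) = 8*((2 + 100 + 30) + 7) = 8*(132 + 7) = 8*139 = 1112)
(38925 + Z(-140, 148))*(-19789 - 48719) = (38925 + 1112)*(-19789 - 48719) = 40037*(-68508) = -2742854796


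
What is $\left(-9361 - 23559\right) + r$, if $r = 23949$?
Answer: $-8971$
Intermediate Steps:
$\left(-9361 - 23559\right) + r = \left(-9361 - 23559\right) + 23949 = -32920 + 23949 = -8971$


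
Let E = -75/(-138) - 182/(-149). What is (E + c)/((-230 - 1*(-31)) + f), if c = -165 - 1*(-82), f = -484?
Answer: 556785/4681282 ≈ 0.11894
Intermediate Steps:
c = -83 (c = -165 + 82 = -83)
E = 12097/6854 (E = -75*(-1/138) - 182*(-1/149) = 25/46 + 182/149 = 12097/6854 ≈ 1.7650)
(E + c)/((-230 - 1*(-31)) + f) = (12097/6854 - 83)/((-230 - 1*(-31)) - 484) = -556785/(6854*((-230 + 31) - 484)) = -556785/(6854*(-199 - 484)) = -556785/6854/(-683) = -556785/6854*(-1/683) = 556785/4681282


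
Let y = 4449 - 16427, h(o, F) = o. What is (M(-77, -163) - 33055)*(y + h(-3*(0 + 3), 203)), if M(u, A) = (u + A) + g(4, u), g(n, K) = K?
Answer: 400030164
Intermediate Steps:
M(u, A) = A + 2*u (M(u, A) = (u + A) + u = (A + u) + u = A + 2*u)
y = -11978
(M(-77, -163) - 33055)*(y + h(-3*(0 + 3), 203)) = ((-163 + 2*(-77)) - 33055)*(-11978 - 3*(0 + 3)) = ((-163 - 154) - 33055)*(-11978 - 3*3) = (-317 - 33055)*(-11978 - 9) = -33372*(-11987) = 400030164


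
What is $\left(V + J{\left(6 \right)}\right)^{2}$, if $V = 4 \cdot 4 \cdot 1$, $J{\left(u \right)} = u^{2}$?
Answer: $2704$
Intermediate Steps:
$V = 16$ ($V = 16 \cdot 1 = 16$)
$\left(V + J{\left(6 \right)}\right)^{2} = \left(16 + 6^{2}\right)^{2} = \left(16 + 36\right)^{2} = 52^{2} = 2704$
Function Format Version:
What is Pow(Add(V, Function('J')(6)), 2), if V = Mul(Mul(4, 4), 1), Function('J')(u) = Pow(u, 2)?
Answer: 2704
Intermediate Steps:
V = 16 (V = Mul(16, 1) = 16)
Pow(Add(V, Function('J')(6)), 2) = Pow(Add(16, Pow(6, 2)), 2) = Pow(Add(16, 36), 2) = Pow(52, 2) = 2704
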